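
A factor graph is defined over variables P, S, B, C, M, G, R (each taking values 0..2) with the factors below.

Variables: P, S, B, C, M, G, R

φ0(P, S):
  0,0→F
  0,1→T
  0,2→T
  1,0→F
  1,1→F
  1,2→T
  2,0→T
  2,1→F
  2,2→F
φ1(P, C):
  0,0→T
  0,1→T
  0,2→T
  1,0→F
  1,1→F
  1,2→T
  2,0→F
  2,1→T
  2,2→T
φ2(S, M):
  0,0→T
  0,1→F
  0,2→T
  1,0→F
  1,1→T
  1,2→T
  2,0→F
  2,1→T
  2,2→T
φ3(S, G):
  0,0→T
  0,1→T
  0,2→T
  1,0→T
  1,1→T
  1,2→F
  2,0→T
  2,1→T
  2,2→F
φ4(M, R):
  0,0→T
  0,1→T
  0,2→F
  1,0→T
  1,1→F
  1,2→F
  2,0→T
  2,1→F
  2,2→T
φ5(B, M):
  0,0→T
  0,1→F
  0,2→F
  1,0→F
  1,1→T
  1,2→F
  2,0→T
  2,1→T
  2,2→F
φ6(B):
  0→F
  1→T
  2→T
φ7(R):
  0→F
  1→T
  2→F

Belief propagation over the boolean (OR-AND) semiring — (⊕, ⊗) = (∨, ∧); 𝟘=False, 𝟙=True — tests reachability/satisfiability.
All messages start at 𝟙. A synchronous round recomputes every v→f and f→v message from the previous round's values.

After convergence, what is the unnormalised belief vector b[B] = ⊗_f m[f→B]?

init: all messages = 𝟙 over 3 values
r1 m[φ0→P] = [T, T, T]
r1 m[φ0→S] = [T, T, T]
r1 m[φ1→P] = [T, T, T]
r1 m[φ1→C] = [T, T, T]
r1 m[φ2→S] = [T, T, T]
r1 m[φ2→M] = [T, T, T]
r1 m[φ3→S] = [T, T, T]
r1 m[φ3→G] = [T, T, T]
r1 m[φ4→M] = [T, T, T]
r1 m[φ4→R] = [T, T, T]
r1 m[φ5→B] = [T, T, T]
r1 m[φ5→M] = [T, T, F]
r1 m[φ6→B] = [F, T, T]
r1 m[φ7→R] = [F, T, F]
r1 m[P→φ0] = [T, T, T]
r1 m[P→φ1] = [T, T, T]
r1 m[S→φ0] = [T, T, T]
r1 m[S→φ2] = [T, T, T]
r1 m[S→φ3] = [T, T, T]
r1 m[B→φ5] = [T, T, T]
r1 m[B→φ6] = [T, T, T]
r1 m[C→φ1] = [T, T, T]
r1 m[M→φ2] = [T, T, T]
r1 m[M→φ4] = [T, T, T]
r1 m[M→φ5] = [T, T, T]
r1 m[G→φ3] = [T, T, T]
r1 m[R→φ4] = [T, T, T]
r1 m[R→φ7] = [T, T, T]
r2 m[φ0→P] = [T, T, T]
r2 m[φ0→S] = [T, T, T]
r2 m[φ1→P] = [T, T, T]
r2 m[φ1→C] = [T, T, T]
r2 m[φ2→S] = [T, T, T]
r2 m[φ2→M] = [T, T, T]
r2 m[φ3→S] = [T, T, T]
r2 m[φ3→G] = [T, T, T]
r2 m[φ4→M] = [T, T, T]
r2 m[φ4→R] = [T, T, T]
r2 m[φ5→B] = [T, T, T]
r2 m[φ5→M] = [T, T, F]
r2 m[φ6→B] = [F, T, T]
r2 m[φ7→R] = [F, T, F]
r2 m[P→φ0] = [T, T, T]
r2 m[P→φ1] = [T, T, T]
r2 m[S→φ0] = [T, T, T]
r2 m[S→φ2] = [T, T, T]
r2 m[S→φ3] = [T, T, T]
r2 m[B→φ5] = [F, T, T]
r2 m[B→φ6] = [T, T, T]
r2 m[C→φ1] = [T, T, T]
r2 m[M→φ2] = [T, T, F]
r2 m[M→φ4] = [T, T, F]
r2 m[M→φ5] = [T, T, T]
r2 m[G→φ3] = [T, T, T]
r2 m[R→φ4] = [F, T, F]
r2 m[R→φ7] = [T, T, T]
r3 m[φ0→P] = [T, T, T]
r3 m[φ0→S] = [T, T, T]
r3 m[φ1→P] = [T, T, T]
r3 m[φ1→C] = [T, T, T]
r3 m[φ2→S] = [T, T, T]
r3 m[φ2→M] = [T, T, T]
r3 m[φ3→S] = [T, T, T]
r3 m[φ3→G] = [T, T, T]
r3 m[φ4→M] = [T, F, F]
r3 m[φ4→R] = [T, T, F]
r3 m[φ5→B] = [T, T, T]
r3 m[φ5→M] = [T, T, F]
r3 m[φ6→B] = [F, T, T]
r3 m[φ7→R] = [F, T, F]
r3 m[P→φ0] = [T, T, T]
r3 m[P→φ1] = [T, T, T]
r3 m[S→φ0] = [T, T, T]
r3 m[S→φ2] = [T, T, T]
r3 m[S→φ3] = [T, T, T]
r3 m[B→φ5] = [F, T, T]
r3 m[B→φ6] = [T, T, T]
r3 m[C→φ1] = [T, T, T]
r3 m[M→φ2] = [T, T, F]
r3 m[M→φ4] = [T, T, F]
r3 m[M→φ5] = [T, T, T]
r3 m[G→φ3] = [T, T, T]
r3 m[R→φ4] = [F, T, F]
r3 m[R→φ7] = [T, T, T]
r4 m[φ0→P] = [T, T, T]
r4 m[φ0→S] = [T, T, T]
r4 m[φ1→P] = [T, T, T]
r4 m[φ1→C] = [T, T, T]
r4 m[φ2→S] = [T, T, T]
r4 m[φ2→M] = [T, T, T]
r4 m[φ3→S] = [T, T, T]
r4 m[φ3→G] = [T, T, T]
r4 m[φ4→M] = [T, F, F]
r4 m[φ4→R] = [T, T, F]
r4 m[φ5→B] = [T, T, T]
r4 m[φ5→M] = [T, T, F]
r4 m[φ6→B] = [F, T, T]
r4 m[φ7→R] = [F, T, F]
r4 m[P→φ0] = [T, T, T]
r4 m[P→φ1] = [T, T, T]
r4 m[S→φ0] = [T, T, T]
r4 m[S→φ2] = [T, T, T]
r4 m[S→φ3] = [T, T, T]
r4 m[B→φ5] = [F, T, T]
r4 m[B→φ6] = [T, T, T]
r4 m[C→φ1] = [T, T, T]
r4 m[M→φ2] = [T, F, F]
r4 m[M→φ4] = [T, T, F]
r4 m[M→φ5] = [T, F, F]
r4 m[G→φ3] = [T, T, T]
r4 m[R→φ4] = [F, T, F]
r4 m[R→φ7] = [T, T, F]
r5 m[φ0→P] = [T, T, T]
r5 m[φ0→S] = [T, T, T]
r5 m[φ1→P] = [T, T, T]
r5 m[φ1→C] = [T, T, T]
r5 m[φ2→S] = [T, F, F]
r5 m[φ2→M] = [T, T, T]
r5 m[φ3→S] = [T, T, T]
r5 m[φ3→G] = [T, T, T]
r5 m[φ4→M] = [T, F, F]
r5 m[φ4→R] = [T, T, F]
r5 m[φ5→B] = [T, F, T]
r5 m[φ5→M] = [T, T, F]
r5 m[φ6→B] = [F, T, T]
r5 m[φ7→R] = [F, T, F]
r5 m[P→φ0] = [T, T, T]
r5 m[P→φ1] = [T, T, T]
r5 m[S→φ0] = [T, T, T]
r5 m[S→φ2] = [T, T, T]
r5 m[S→φ3] = [T, T, T]
r5 m[B→φ5] = [F, T, T]
r5 m[B→φ6] = [T, T, T]
r5 m[C→φ1] = [T, T, T]
r5 m[M→φ2] = [T, F, F]
r5 m[M→φ4] = [T, T, F]
r5 m[M→φ5] = [T, F, F]
r5 m[G→φ3] = [T, T, T]
r5 m[R→φ4] = [F, T, F]
r5 m[R→φ7] = [T, T, F]
r6 m[φ0→P] = [T, T, T]
r6 m[φ0→S] = [T, T, T]
r6 m[φ1→P] = [T, T, T]
r6 m[φ1→C] = [T, T, T]
r6 m[φ2→S] = [T, F, F]
r6 m[φ2→M] = [T, T, T]
r6 m[φ3→S] = [T, T, T]
r6 m[φ3→G] = [T, T, T]
r6 m[φ4→M] = [T, F, F]
r6 m[φ4→R] = [T, T, F]
r6 m[φ5→B] = [T, F, T]
r6 m[φ5→M] = [T, T, F]
r6 m[φ6→B] = [F, T, T]
r6 m[φ7→R] = [F, T, F]
r6 m[P→φ0] = [T, T, T]
r6 m[P→φ1] = [T, T, T]
r6 m[S→φ0] = [T, F, F]
r6 m[S→φ2] = [T, T, T]
r6 m[S→φ3] = [T, F, F]
r6 m[B→φ5] = [F, T, T]
r6 m[B→φ6] = [T, F, T]
r6 m[C→φ1] = [T, T, T]
r6 m[M→φ2] = [T, F, F]
r6 m[M→φ4] = [T, T, F]
r6 m[M→φ5] = [T, F, F]
r6 m[G→φ3] = [T, T, T]
r6 m[R→φ4] = [F, T, F]
r6 m[R→φ7] = [T, T, F]
r7 m[φ0→P] = [F, F, T]
r7 m[φ0→S] = [T, T, T]
r7 m[φ1→P] = [T, T, T]
r7 m[φ1→C] = [T, T, T]
r7 m[φ2→S] = [T, F, F]
r7 m[φ2→M] = [T, T, T]
r7 m[φ3→S] = [T, T, T]
r7 m[φ3→G] = [T, T, T]
r7 m[φ4→M] = [T, F, F]
r7 m[φ4→R] = [T, T, F]
r7 m[φ5→B] = [T, F, T]
r7 m[φ5→M] = [T, T, F]
r7 m[φ6→B] = [F, T, T]
r7 m[φ7→R] = [F, T, F]
r7 m[P→φ0] = [T, T, T]
r7 m[P→φ1] = [T, T, T]
r7 m[S→φ0] = [T, F, F]
r7 m[S→φ2] = [T, T, T]
r7 m[S→φ3] = [T, F, F]
r7 m[B→φ5] = [F, T, T]
r7 m[B→φ6] = [T, F, T]
r7 m[C→φ1] = [T, T, T]
r7 m[M→φ2] = [T, F, F]
r7 m[M→φ4] = [T, T, F]
r7 m[M→φ5] = [T, F, F]
r7 m[G→φ3] = [T, T, T]
r7 m[R→φ4] = [F, T, F]
r7 m[R→φ7] = [T, T, F]
r8 m[φ0→P] = [F, F, T]
r8 m[φ0→S] = [T, T, T]
r8 m[φ1→P] = [T, T, T]
r8 m[φ1→C] = [T, T, T]
r8 m[φ2→S] = [T, F, F]
r8 m[φ2→M] = [T, T, T]
r8 m[φ3→S] = [T, T, T]
r8 m[φ3→G] = [T, T, T]
r8 m[φ4→M] = [T, F, F]
r8 m[φ4→R] = [T, T, F]
r8 m[φ5→B] = [T, F, T]
r8 m[φ5→M] = [T, T, F]
r8 m[φ6→B] = [F, T, T]
r8 m[φ7→R] = [F, T, F]
r8 m[P→φ0] = [T, T, T]
r8 m[P→φ1] = [F, F, T]
r8 m[S→φ0] = [T, F, F]
r8 m[S→φ2] = [T, T, T]
r8 m[S→φ3] = [T, F, F]
r8 m[B→φ5] = [F, T, T]
r8 m[B→φ6] = [T, F, T]
r8 m[C→φ1] = [T, T, T]
r8 m[M→φ2] = [T, F, F]
r8 m[M→φ4] = [T, T, F]
r8 m[M→φ5] = [T, F, F]
r8 m[G→φ3] = [T, T, T]
r8 m[R→φ4] = [F, T, F]
r8 m[R→φ7] = [T, T, F]
r9 m[φ0→P] = [F, F, T]
r9 m[φ0→S] = [T, T, T]
r9 m[φ1→P] = [T, T, T]
r9 m[φ1→C] = [F, T, T]
r9 m[φ2→S] = [T, F, F]
r9 m[φ2→M] = [T, T, T]
r9 m[φ3→S] = [T, T, T]
r9 m[φ3→G] = [T, T, T]
r9 m[φ4→M] = [T, F, F]
r9 m[φ4→R] = [T, T, F]
r9 m[φ5→B] = [T, F, T]
r9 m[φ5→M] = [T, T, F]
r9 m[φ6→B] = [F, T, T]
r9 m[φ7→R] = [F, T, F]
r9 m[P→φ0] = [T, T, T]
r9 m[P→φ1] = [F, F, T]
r9 m[S→φ0] = [T, F, F]
r9 m[S→φ2] = [T, T, T]
r9 m[S→φ3] = [T, F, F]
r9 m[B→φ5] = [F, T, T]
r9 m[B→φ6] = [T, F, T]
r9 m[C→φ1] = [T, T, T]
r9 m[M→φ2] = [T, F, F]
r9 m[M→φ4] = [T, T, F]
r9 m[M→φ5] = [T, F, F]
r9 m[G→φ3] = [T, T, T]
r9 m[R→φ4] = [F, T, F]
r9 m[R→φ7] = [T, T, F]
r10 m[φ0→P] = [F, F, T]
r10 m[φ0→S] = [T, T, T]
r10 m[φ1→P] = [T, T, T]
r10 m[φ1→C] = [F, T, T]
r10 m[φ2→S] = [T, F, F]
r10 m[φ2→M] = [T, T, T]
r10 m[φ3→S] = [T, T, T]
r10 m[φ3→G] = [T, T, T]
r10 m[φ4→M] = [T, F, F]
r10 m[φ4→R] = [T, T, F]
r10 m[φ5→B] = [T, F, T]
r10 m[φ5→M] = [T, T, F]
r10 m[φ6→B] = [F, T, T]
r10 m[φ7→R] = [F, T, F]
r10 m[P→φ0] = [T, T, T]
r10 m[P→φ1] = [F, F, T]
r10 m[S→φ0] = [T, F, F]
r10 m[S→φ2] = [T, T, T]
r10 m[S→φ3] = [T, F, F]
r10 m[B→φ5] = [F, T, T]
r10 m[B→φ6] = [T, F, T]
r10 m[C→φ1] = [T, T, T]
r10 m[M→φ2] = [T, F, F]
r10 m[M→φ4] = [T, T, F]
r10 m[M→φ5] = [T, F, F]
r10 m[G→φ3] = [T, T, T]
r10 m[R→φ4] = [F, T, F]
r10 m[R→φ7] = [T, T, F]
fixed point reached at round 10
b[B] = ⊗ incoming = [F, F, T]

b[B] = [F, F, T]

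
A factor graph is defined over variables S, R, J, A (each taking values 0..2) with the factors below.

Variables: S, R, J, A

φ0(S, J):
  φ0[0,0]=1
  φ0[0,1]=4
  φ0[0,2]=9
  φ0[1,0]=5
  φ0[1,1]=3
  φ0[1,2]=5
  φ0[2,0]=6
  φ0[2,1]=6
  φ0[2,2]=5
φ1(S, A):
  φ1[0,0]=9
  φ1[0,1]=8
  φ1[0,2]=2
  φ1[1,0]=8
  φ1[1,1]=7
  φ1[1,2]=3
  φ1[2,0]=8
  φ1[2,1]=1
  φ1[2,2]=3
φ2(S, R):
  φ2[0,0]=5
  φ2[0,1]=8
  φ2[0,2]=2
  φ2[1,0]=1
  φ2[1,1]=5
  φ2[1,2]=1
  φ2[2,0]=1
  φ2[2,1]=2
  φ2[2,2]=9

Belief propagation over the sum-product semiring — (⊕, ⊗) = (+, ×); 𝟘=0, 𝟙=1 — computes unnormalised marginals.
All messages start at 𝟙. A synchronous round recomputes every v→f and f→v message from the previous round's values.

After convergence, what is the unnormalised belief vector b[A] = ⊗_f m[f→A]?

init: all messages = 𝟙 over 3 values
r1 m[φ0→S] = [14, 13, 17]
r1 m[φ0→J] = [12, 13, 19]
r1 m[φ1→S] = [19, 18, 12]
r1 m[φ1→A] = [25, 16, 8]
r1 m[φ2→S] = [15, 7, 12]
r1 m[φ2→R] = [7, 15, 12]
r1 m[S→φ0] = [1, 1, 1]
r1 m[S→φ1] = [1, 1, 1]
r1 m[S→φ2] = [1, 1, 1]
r1 m[R→φ2] = [1, 1, 1]
r1 m[J→φ0] = [1, 1, 1]
r1 m[A→φ1] = [1, 1, 1]
r2 m[φ0→S] = [14, 13, 17]
r2 m[φ0→J] = [12, 13, 19]
r2 m[φ1→S] = [19, 18, 12]
r2 m[φ1→A] = [25, 16, 8]
r2 m[φ2→S] = [15, 7, 12]
r2 m[φ2→R] = [7, 15, 12]
r2 m[S→φ0] = [285, 126, 144]
r2 m[S→φ1] = [210, 91, 204]
r2 m[S→φ2] = [266, 234, 204]
r2 m[R→φ2] = [1, 1, 1]
r2 m[J→φ0] = [1, 1, 1]
r2 m[A→φ1] = [1, 1, 1]
r3 m[φ0→S] = [14, 13, 17]
r3 m[φ0→J] = [1779, 2382, 3915]
r3 m[φ1→S] = [19, 18, 12]
r3 m[φ1→A] = [4250, 2521, 1305]
r3 m[φ2→S] = [15, 7, 12]
r3 m[φ2→R] = [1768, 3706, 2602]
r3 m[S→φ0] = [285, 126, 144]
r3 m[S→φ1] = [210, 91, 204]
r3 m[S→φ2] = [266, 234, 204]
r3 m[R→φ2] = [1, 1, 1]
r3 m[J→φ0] = [1, 1, 1]
r3 m[A→φ1] = [1, 1, 1]
r4 m[φ0→S] = [14, 13, 17]
r4 m[φ0→J] = [1779, 2382, 3915]
r4 m[φ1→S] = [19, 18, 12]
r4 m[φ1→A] = [4250, 2521, 1305]
r4 m[φ2→S] = [15, 7, 12]
r4 m[φ2→R] = [1768, 3706, 2602]
r4 m[S→φ0] = [285, 126, 144]
r4 m[S→φ1] = [210, 91, 204]
r4 m[S→φ2] = [266, 234, 204]
r4 m[R→φ2] = [1, 1, 1]
r4 m[J→φ0] = [1, 1, 1]
r4 m[A→φ1] = [1, 1, 1]
fixed point reached at round 4
b[A] = ⊗ incoming = [4250, 2521, 1305]

b[A] = [4250, 2521, 1305]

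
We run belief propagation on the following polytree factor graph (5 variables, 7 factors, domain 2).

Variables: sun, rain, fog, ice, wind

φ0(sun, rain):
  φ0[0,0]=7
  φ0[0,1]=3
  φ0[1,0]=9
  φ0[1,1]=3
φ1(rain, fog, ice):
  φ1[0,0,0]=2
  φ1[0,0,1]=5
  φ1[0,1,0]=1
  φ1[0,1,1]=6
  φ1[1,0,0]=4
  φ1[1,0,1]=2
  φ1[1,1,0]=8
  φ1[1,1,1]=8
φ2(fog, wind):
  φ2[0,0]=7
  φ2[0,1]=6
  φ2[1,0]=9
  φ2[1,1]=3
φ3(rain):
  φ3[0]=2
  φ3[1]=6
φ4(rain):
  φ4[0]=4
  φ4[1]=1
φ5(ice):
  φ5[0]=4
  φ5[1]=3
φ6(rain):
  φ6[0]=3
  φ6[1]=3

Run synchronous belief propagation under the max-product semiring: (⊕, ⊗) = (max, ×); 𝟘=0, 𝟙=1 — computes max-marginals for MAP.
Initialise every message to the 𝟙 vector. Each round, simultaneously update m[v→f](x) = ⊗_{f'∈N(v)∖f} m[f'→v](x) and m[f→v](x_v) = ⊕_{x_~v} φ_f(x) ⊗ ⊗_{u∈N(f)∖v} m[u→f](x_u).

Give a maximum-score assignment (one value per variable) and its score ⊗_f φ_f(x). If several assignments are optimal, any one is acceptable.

assignment: (sun=1, rain=0, fog=1, ice=1, wind=0); score = 34992

init: all messages = 𝟙 over 2 values
r1 m[φ0→sun] = [7, 9]
r1 m[φ0→rain] = [9, 3]
r1 m[φ1→rain] = [6, 8]
r1 m[φ1→fog] = [5, 8]
r1 m[φ1→ice] = [8, 8]
r1 m[φ2→fog] = [7, 9]
r1 m[φ2→wind] = [9, 6]
r1 m[φ3→rain] = [2, 6]
r1 m[φ4→rain] = [4, 1]
r1 m[φ5→ice] = [4, 3]
r1 m[φ6→rain] = [3, 3]
r1 m[sun→φ0] = [1, 1]
r1 m[rain→φ0] = [1, 1]
r1 m[rain→φ1] = [1, 1]
r1 m[rain→φ3] = [1, 1]
r1 m[rain→φ4] = [1, 1]
r1 m[rain→φ6] = [1, 1]
r1 m[fog→φ1] = [1, 1]
r1 m[fog→φ2] = [1, 1]
r1 m[ice→φ1] = [1, 1]
r1 m[ice→φ5] = [1, 1]
r1 m[wind→φ2] = [1, 1]
r2 m[φ0→sun] = [7, 9]
r2 m[φ0→rain] = [9, 3]
r2 m[φ1→rain] = [6, 8]
r2 m[φ1→fog] = [5, 8]
r2 m[φ1→ice] = [8, 8]
r2 m[φ2→fog] = [7, 9]
r2 m[φ2→wind] = [9, 6]
r2 m[φ3→rain] = [2, 6]
r2 m[φ4→rain] = [4, 1]
r2 m[φ5→ice] = [4, 3]
r2 m[φ6→rain] = [3, 3]
r2 m[sun→φ0] = [1, 1]
r2 m[rain→φ0] = [144, 144]
r2 m[rain→φ1] = [216, 54]
r2 m[rain→φ3] = [648, 72]
r2 m[rain→φ4] = [324, 432]
r2 m[rain→φ6] = [432, 144]
r2 m[fog→φ1] = [7, 9]
r2 m[fog→φ2] = [5, 8]
r2 m[ice→φ1] = [4, 3]
r2 m[ice→φ5] = [8, 8]
r2 m[wind→φ2] = [1, 1]
r3 m[φ0→sun] = [1008, 1296]
r3 m[φ0→rain] = [9, 3]
r3 m[φ1→rain] = [162, 288]
r3 m[φ1→fog] = [3240, 3888]
r3 m[φ1→ice] = [3888, 11664]
r3 m[φ2→fog] = [7, 9]
r3 m[φ2→wind] = [72, 30]
r3 m[φ3→rain] = [2, 6]
r3 m[φ4→rain] = [4, 1]
r3 m[φ5→ice] = [4, 3]
r3 m[φ6→rain] = [3, 3]
r3 m[sun→φ0] = [1, 1]
r3 m[rain→φ0] = [144, 144]
r3 m[rain→φ1] = [216, 54]
r3 m[rain→φ3] = [648, 72]
r3 m[rain→φ4] = [324, 432]
r3 m[rain→φ6] = [432, 144]
r3 m[fog→φ1] = [7, 9]
r3 m[fog→φ2] = [5, 8]
r3 m[ice→φ1] = [4, 3]
r3 m[ice→φ5] = [8, 8]
r3 m[wind→φ2] = [1, 1]
r4 m[φ0→sun] = [1008, 1296]
r4 m[φ0→rain] = [9, 3]
r4 m[φ1→rain] = [162, 288]
r4 m[φ1→fog] = [3240, 3888]
r4 m[φ1→ice] = [3888, 11664]
r4 m[φ2→fog] = [7, 9]
r4 m[φ2→wind] = [72, 30]
r4 m[φ3→rain] = [2, 6]
r4 m[φ4→rain] = [4, 1]
r4 m[φ5→ice] = [4, 3]
r4 m[φ6→rain] = [3, 3]
r4 m[sun→φ0] = [1, 1]
r4 m[rain→φ0] = [3888, 5184]
r4 m[rain→φ1] = [216, 54]
r4 m[rain→φ3] = [17496, 2592]
r4 m[rain→φ4] = [8748, 15552]
r4 m[rain→φ6] = [11664, 5184]
r4 m[fog→φ1] = [7, 9]
r4 m[fog→φ2] = [3240, 3888]
r4 m[ice→φ1] = [4, 3]
r4 m[ice→φ5] = [3888, 11664]
r4 m[wind→φ2] = [1, 1]
r5 m[φ0→sun] = [27216, 34992]
r5 m[φ0→rain] = [9, 3]
r5 m[φ1→rain] = [162, 288]
r5 m[φ1→fog] = [3240, 3888]
r5 m[φ1→ice] = [3888, 11664]
r5 m[φ2→fog] = [7, 9]
r5 m[φ2→wind] = [34992, 19440]
r5 m[φ3→rain] = [2, 6]
r5 m[φ4→rain] = [4, 1]
r5 m[φ5→ice] = [4, 3]
r5 m[φ6→rain] = [3, 3]
r5 m[sun→φ0] = [1, 1]
r5 m[rain→φ0] = [3888, 5184]
r5 m[rain→φ1] = [216, 54]
r5 m[rain→φ3] = [17496, 2592]
r5 m[rain→φ4] = [8748, 15552]
r5 m[rain→φ6] = [11664, 5184]
r5 m[fog→φ1] = [7, 9]
r5 m[fog→φ2] = [3240, 3888]
r5 m[ice→φ1] = [4, 3]
r5 m[ice→φ5] = [3888, 11664]
r5 m[wind→φ2] = [1, 1]
r6 m[φ0→sun] = [27216, 34992]
r6 m[φ0→rain] = [9, 3]
r6 m[φ1→rain] = [162, 288]
r6 m[φ1→fog] = [3240, 3888]
r6 m[φ1→ice] = [3888, 11664]
r6 m[φ2→fog] = [7, 9]
r6 m[φ2→wind] = [34992, 19440]
r6 m[φ3→rain] = [2, 6]
r6 m[φ4→rain] = [4, 1]
r6 m[φ5→ice] = [4, 3]
r6 m[φ6→rain] = [3, 3]
r6 m[sun→φ0] = [1, 1]
r6 m[rain→φ0] = [3888, 5184]
r6 m[rain→φ1] = [216, 54]
r6 m[rain→φ3] = [17496, 2592]
r6 m[rain→φ4] = [8748, 15552]
r6 m[rain→φ6] = [11664, 5184]
r6 m[fog→φ1] = [7, 9]
r6 m[fog→φ2] = [3240, 3888]
r6 m[ice→φ1] = [4, 3]
r6 m[ice→φ5] = [3888, 11664]
r6 m[wind→φ2] = [1, 1]
fixed point reached at round 6
traceback from sun: (sun=1, rain=0, fog=1, ice=1, wind=0), score=34992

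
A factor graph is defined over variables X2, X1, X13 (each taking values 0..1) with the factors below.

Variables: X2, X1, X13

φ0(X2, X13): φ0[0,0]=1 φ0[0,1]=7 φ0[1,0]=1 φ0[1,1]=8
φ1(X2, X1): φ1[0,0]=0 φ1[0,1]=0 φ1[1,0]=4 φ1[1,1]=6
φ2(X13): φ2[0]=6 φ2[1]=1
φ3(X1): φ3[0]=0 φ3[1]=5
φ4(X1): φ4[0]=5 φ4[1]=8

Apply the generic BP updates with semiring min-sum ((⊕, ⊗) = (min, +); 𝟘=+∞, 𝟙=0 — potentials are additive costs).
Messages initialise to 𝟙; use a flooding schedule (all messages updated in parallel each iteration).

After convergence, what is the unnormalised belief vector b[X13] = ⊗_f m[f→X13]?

init: all messages = 𝟙 over 2 values
r1 m[φ0→X2] = [1, 1]
r1 m[φ0→X13] = [1, 7]
r1 m[φ1→X2] = [0, 4]
r1 m[φ1→X1] = [0, 0]
r1 m[φ2→X13] = [6, 1]
r1 m[φ3→X1] = [0, 5]
r1 m[φ4→X1] = [5, 8]
r1 m[X2→φ0] = [0, 0]
r1 m[X2→φ1] = [0, 0]
r1 m[X1→φ1] = [0, 0]
r1 m[X1→φ3] = [0, 0]
r1 m[X1→φ4] = [0, 0]
r1 m[X13→φ0] = [0, 0]
r1 m[X13→φ2] = [0, 0]
r2 m[φ0→X2] = [1, 1]
r2 m[φ0→X13] = [1, 7]
r2 m[φ1→X2] = [0, 4]
r2 m[φ1→X1] = [0, 0]
r2 m[φ2→X13] = [6, 1]
r2 m[φ3→X1] = [0, 5]
r2 m[φ4→X1] = [5, 8]
r2 m[X2→φ0] = [0, 4]
r2 m[X2→φ1] = [1, 1]
r2 m[X1→φ1] = [5, 13]
r2 m[X1→φ3] = [5, 8]
r2 m[X1→φ4] = [0, 5]
r2 m[X13→φ0] = [6, 1]
r2 m[X13→φ2] = [1, 7]
r3 m[φ0→X2] = [7, 7]
r3 m[φ0→X13] = [1, 7]
r3 m[φ1→X2] = [5, 9]
r3 m[φ1→X1] = [1, 1]
r3 m[φ2→X13] = [6, 1]
r3 m[φ3→X1] = [0, 5]
r3 m[φ4→X1] = [5, 8]
r3 m[X2→φ0] = [0, 4]
r3 m[X2→φ1] = [1, 1]
r3 m[X1→φ1] = [5, 13]
r3 m[X1→φ3] = [5, 8]
r3 m[X1→φ4] = [0, 5]
r3 m[X13→φ0] = [6, 1]
r3 m[X13→φ2] = [1, 7]
r4 m[φ0→X2] = [7, 7]
r4 m[φ0→X13] = [1, 7]
r4 m[φ1→X2] = [5, 9]
r4 m[φ1→X1] = [1, 1]
r4 m[φ2→X13] = [6, 1]
r4 m[φ3→X1] = [0, 5]
r4 m[φ4→X1] = [5, 8]
r4 m[X2→φ0] = [5, 9]
r4 m[X2→φ1] = [7, 7]
r4 m[X1→φ1] = [5, 13]
r4 m[X1→φ3] = [6, 9]
r4 m[X1→φ4] = [1, 6]
r4 m[X13→φ0] = [6, 1]
r4 m[X13→φ2] = [1, 7]
r5 m[φ0→X2] = [7, 7]
r5 m[φ0→X13] = [6, 12]
r5 m[φ1→X2] = [5, 9]
r5 m[φ1→X1] = [7, 7]
r5 m[φ2→X13] = [6, 1]
r5 m[φ3→X1] = [0, 5]
r5 m[φ4→X1] = [5, 8]
r5 m[X2→φ0] = [5, 9]
r5 m[X2→φ1] = [7, 7]
r5 m[X1→φ1] = [5, 13]
r5 m[X1→φ3] = [6, 9]
r5 m[X1→φ4] = [1, 6]
r5 m[X13→φ0] = [6, 1]
r5 m[X13→φ2] = [1, 7]
r6 m[φ0→X2] = [7, 7]
r6 m[φ0→X13] = [6, 12]
r6 m[φ1→X2] = [5, 9]
r6 m[φ1→X1] = [7, 7]
r6 m[φ2→X13] = [6, 1]
r6 m[φ3→X1] = [0, 5]
r6 m[φ4→X1] = [5, 8]
r6 m[X2→φ0] = [5, 9]
r6 m[X2→φ1] = [7, 7]
r6 m[X1→φ1] = [5, 13]
r6 m[X1→φ3] = [12, 15]
r6 m[X1→φ4] = [7, 12]
r6 m[X13→φ0] = [6, 1]
r6 m[X13→φ2] = [6, 12]
r7 m[φ0→X2] = [7, 7]
r7 m[φ0→X13] = [6, 12]
r7 m[φ1→X2] = [5, 9]
r7 m[φ1→X1] = [7, 7]
r7 m[φ2→X13] = [6, 1]
r7 m[φ3→X1] = [0, 5]
r7 m[φ4→X1] = [5, 8]
r7 m[X2→φ0] = [5, 9]
r7 m[X2→φ1] = [7, 7]
r7 m[X1→φ1] = [5, 13]
r7 m[X1→φ3] = [12, 15]
r7 m[X1→φ4] = [7, 12]
r7 m[X13→φ0] = [6, 1]
r7 m[X13→φ2] = [6, 12]
fixed point reached at round 7
b[X13] = ⊗ incoming = [12, 13]

b[X13] = [12, 13]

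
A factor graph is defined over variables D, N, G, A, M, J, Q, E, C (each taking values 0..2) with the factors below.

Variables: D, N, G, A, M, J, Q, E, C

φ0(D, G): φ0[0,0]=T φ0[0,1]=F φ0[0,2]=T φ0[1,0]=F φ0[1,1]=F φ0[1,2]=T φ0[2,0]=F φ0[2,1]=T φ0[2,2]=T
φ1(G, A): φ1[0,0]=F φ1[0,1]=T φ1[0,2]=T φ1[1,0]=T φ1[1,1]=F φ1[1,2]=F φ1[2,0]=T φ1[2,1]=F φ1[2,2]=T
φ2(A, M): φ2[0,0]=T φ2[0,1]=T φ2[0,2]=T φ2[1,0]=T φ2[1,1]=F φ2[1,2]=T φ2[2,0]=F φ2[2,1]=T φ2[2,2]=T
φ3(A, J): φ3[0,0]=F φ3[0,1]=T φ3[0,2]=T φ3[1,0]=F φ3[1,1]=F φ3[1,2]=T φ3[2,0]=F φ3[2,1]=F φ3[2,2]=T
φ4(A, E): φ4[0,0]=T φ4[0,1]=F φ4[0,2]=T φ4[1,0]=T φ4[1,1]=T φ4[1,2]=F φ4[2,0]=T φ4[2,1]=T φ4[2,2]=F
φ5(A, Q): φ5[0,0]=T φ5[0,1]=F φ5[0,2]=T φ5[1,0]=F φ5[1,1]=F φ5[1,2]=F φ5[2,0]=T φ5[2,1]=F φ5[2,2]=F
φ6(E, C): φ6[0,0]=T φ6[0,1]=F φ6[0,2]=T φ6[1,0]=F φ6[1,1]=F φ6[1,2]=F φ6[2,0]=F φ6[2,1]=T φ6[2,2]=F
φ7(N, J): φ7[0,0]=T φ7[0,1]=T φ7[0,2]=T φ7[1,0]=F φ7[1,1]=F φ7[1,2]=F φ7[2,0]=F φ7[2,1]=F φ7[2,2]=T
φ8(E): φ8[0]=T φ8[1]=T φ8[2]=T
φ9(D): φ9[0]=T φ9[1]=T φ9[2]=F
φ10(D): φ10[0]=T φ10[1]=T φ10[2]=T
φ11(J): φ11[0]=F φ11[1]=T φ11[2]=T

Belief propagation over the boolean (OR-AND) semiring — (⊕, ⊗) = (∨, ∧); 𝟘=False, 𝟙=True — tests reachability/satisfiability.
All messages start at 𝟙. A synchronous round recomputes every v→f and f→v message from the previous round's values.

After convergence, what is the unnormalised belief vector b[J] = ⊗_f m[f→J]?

init: all messages = 𝟙 over 3 values
r1 m[φ0→D] = [T, T, T]
r1 m[φ0→G] = [T, T, T]
r1 m[φ1→G] = [T, T, T]
r1 m[φ1→A] = [T, T, T]
r1 m[φ2→A] = [T, T, T]
r1 m[φ2→M] = [T, T, T]
r1 m[φ3→A] = [T, T, T]
r1 m[φ3→J] = [F, T, T]
r1 m[φ4→A] = [T, T, T]
r1 m[φ4→E] = [T, T, T]
r1 m[φ5→A] = [T, F, T]
r1 m[φ5→Q] = [T, F, T]
r1 m[φ6→E] = [T, F, T]
r1 m[φ6→C] = [T, T, T]
r1 m[φ7→N] = [T, F, T]
r1 m[φ7→J] = [T, T, T]
r1 m[φ8→E] = [T, T, T]
r1 m[φ9→D] = [T, T, F]
r1 m[φ10→D] = [T, T, T]
r1 m[φ11→J] = [F, T, T]
r1 m[D→φ0] = [T, T, T]
r1 m[D→φ9] = [T, T, T]
r1 m[D→φ10] = [T, T, T]
r1 m[N→φ7] = [T, T, T]
r1 m[G→φ0] = [T, T, T]
r1 m[G→φ1] = [T, T, T]
r1 m[A→φ1] = [T, T, T]
r1 m[A→φ2] = [T, T, T]
r1 m[A→φ3] = [T, T, T]
r1 m[A→φ4] = [T, T, T]
r1 m[A→φ5] = [T, T, T]
r1 m[M→φ2] = [T, T, T]
r1 m[J→φ3] = [T, T, T]
r1 m[J→φ7] = [T, T, T]
r1 m[J→φ11] = [T, T, T]
r1 m[Q→φ5] = [T, T, T]
r1 m[E→φ4] = [T, T, T]
r1 m[E→φ6] = [T, T, T]
r1 m[E→φ8] = [T, T, T]
r1 m[C→φ6] = [T, T, T]
r2 m[φ0→D] = [T, T, T]
r2 m[φ0→G] = [T, T, T]
r2 m[φ1→G] = [T, T, T]
r2 m[φ1→A] = [T, T, T]
r2 m[φ2→A] = [T, T, T]
r2 m[φ2→M] = [T, T, T]
r2 m[φ3→A] = [T, T, T]
r2 m[φ3→J] = [F, T, T]
r2 m[φ4→A] = [T, T, T]
r2 m[φ4→E] = [T, T, T]
r2 m[φ5→A] = [T, F, T]
r2 m[φ5→Q] = [T, F, T]
r2 m[φ6→E] = [T, F, T]
r2 m[φ6→C] = [T, T, T]
r2 m[φ7→N] = [T, F, T]
r2 m[φ7→J] = [T, T, T]
r2 m[φ8→E] = [T, T, T]
r2 m[φ9→D] = [T, T, F]
r2 m[φ10→D] = [T, T, T]
r2 m[φ11→J] = [F, T, T]
r2 m[D→φ0] = [T, T, F]
r2 m[D→φ9] = [T, T, T]
r2 m[D→φ10] = [T, T, F]
r2 m[N→φ7] = [T, T, T]
r2 m[G→φ0] = [T, T, T]
r2 m[G→φ1] = [T, T, T]
r2 m[A→φ1] = [T, F, T]
r2 m[A→φ2] = [T, F, T]
r2 m[A→φ3] = [T, F, T]
r2 m[A→φ4] = [T, F, T]
r2 m[A→φ5] = [T, T, T]
r2 m[M→φ2] = [T, T, T]
r2 m[J→φ3] = [F, T, T]
r2 m[J→φ7] = [F, T, T]
r2 m[J→φ11] = [F, T, T]
r2 m[Q→φ5] = [T, T, T]
r2 m[E→φ4] = [T, F, T]
r2 m[E→φ6] = [T, T, T]
r2 m[E→φ8] = [T, F, T]
r2 m[C→φ6] = [T, T, T]
r3 m[φ0→D] = [T, T, T]
r3 m[φ0→G] = [T, F, T]
r3 m[φ1→G] = [T, T, T]
r3 m[φ1→A] = [T, T, T]
r3 m[φ2→A] = [T, T, T]
r3 m[φ2→M] = [T, T, T]
r3 m[φ3→A] = [T, T, T]
r3 m[φ3→J] = [F, T, T]
r3 m[φ4→A] = [T, T, T]
r3 m[φ4→E] = [T, T, T]
r3 m[φ5→A] = [T, F, T]
r3 m[φ5→Q] = [T, F, T]
r3 m[φ6→E] = [T, F, T]
r3 m[φ6→C] = [T, T, T]
r3 m[φ7→N] = [T, F, T]
r3 m[φ7→J] = [T, T, T]
r3 m[φ8→E] = [T, T, T]
r3 m[φ9→D] = [T, T, F]
r3 m[φ10→D] = [T, T, T]
r3 m[φ11→J] = [F, T, T]
r3 m[D→φ0] = [T, T, F]
r3 m[D→φ9] = [T, T, T]
r3 m[D→φ10] = [T, T, F]
r3 m[N→φ7] = [T, T, T]
r3 m[G→φ0] = [T, T, T]
r3 m[G→φ1] = [T, T, T]
r3 m[A→φ1] = [T, F, T]
r3 m[A→φ2] = [T, F, T]
r3 m[A→φ3] = [T, F, T]
r3 m[A→φ4] = [T, F, T]
r3 m[A→φ5] = [T, T, T]
r3 m[M→φ2] = [T, T, T]
r3 m[J→φ3] = [F, T, T]
r3 m[J→φ7] = [F, T, T]
r3 m[J→φ11] = [F, T, T]
r3 m[Q→φ5] = [T, T, T]
r3 m[E→φ4] = [T, F, T]
r3 m[E→φ6] = [T, T, T]
r3 m[E→φ8] = [T, F, T]
r3 m[C→φ6] = [T, T, T]
r4 m[φ0→D] = [T, T, T]
r4 m[φ0→G] = [T, F, T]
r4 m[φ1→G] = [T, T, T]
r4 m[φ1→A] = [T, T, T]
r4 m[φ2→A] = [T, T, T]
r4 m[φ2→M] = [T, T, T]
r4 m[φ3→A] = [T, T, T]
r4 m[φ3→J] = [F, T, T]
r4 m[φ4→A] = [T, T, T]
r4 m[φ4→E] = [T, T, T]
r4 m[φ5→A] = [T, F, T]
r4 m[φ5→Q] = [T, F, T]
r4 m[φ6→E] = [T, F, T]
r4 m[φ6→C] = [T, T, T]
r4 m[φ7→N] = [T, F, T]
r4 m[φ7→J] = [T, T, T]
r4 m[φ8→E] = [T, T, T]
r4 m[φ9→D] = [T, T, F]
r4 m[φ10→D] = [T, T, T]
r4 m[φ11→J] = [F, T, T]
r4 m[D→φ0] = [T, T, F]
r4 m[D→φ9] = [T, T, T]
r4 m[D→φ10] = [T, T, F]
r4 m[N→φ7] = [T, T, T]
r4 m[G→φ0] = [T, T, T]
r4 m[G→φ1] = [T, F, T]
r4 m[A→φ1] = [T, F, T]
r4 m[A→φ2] = [T, F, T]
r4 m[A→φ3] = [T, F, T]
r4 m[A→φ4] = [T, F, T]
r4 m[A→φ5] = [T, T, T]
r4 m[M→φ2] = [T, T, T]
r4 m[J→φ3] = [F, T, T]
r4 m[J→φ7] = [F, T, T]
r4 m[J→φ11] = [F, T, T]
r4 m[Q→φ5] = [T, T, T]
r4 m[E→φ4] = [T, F, T]
r4 m[E→φ6] = [T, T, T]
r4 m[E→φ8] = [T, F, T]
r4 m[C→φ6] = [T, T, T]
r5 m[φ0→D] = [T, T, T]
r5 m[φ0→G] = [T, F, T]
r5 m[φ1→G] = [T, T, T]
r5 m[φ1→A] = [T, T, T]
r5 m[φ2→A] = [T, T, T]
r5 m[φ2→M] = [T, T, T]
r5 m[φ3→A] = [T, T, T]
r5 m[φ3→J] = [F, T, T]
r5 m[φ4→A] = [T, T, T]
r5 m[φ4→E] = [T, T, T]
r5 m[φ5→A] = [T, F, T]
r5 m[φ5→Q] = [T, F, T]
r5 m[φ6→E] = [T, F, T]
r5 m[φ6→C] = [T, T, T]
r5 m[φ7→N] = [T, F, T]
r5 m[φ7→J] = [T, T, T]
r5 m[φ8→E] = [T, T, T]
r5 m[φ9→D] = [T, T, F]
r5 m[φ10→D] = [T, T, T]
r5 m[φ11→J] = [F, T, T]
r5 m[D→φ0] = [T, T, F]
r5 m[D→φ9] = [T, T, T]
r5 m[D→φ10] = [T, T, F]
r5 m[N→φ7] = [T, T, T]
r5 m[G→φ0] = [T, T, T]
r5 m[G→φ1] = [T, F, T]
r5 m[A→φ1] = [T, F, T]
r5 m[A→φ2] = [T, F, T]
r5 m[A→φ3] = [T, F, T]
r5 m[A→φ4] = [T, F, T]
r5 m[A→φ5] = [T, T, T]
r5 m[M→φ2] = [T, T, T]
r5 m[J→φ3] = [F, T, T]
r5 m[J→φ7] = [F, T, T]
r5 m[J→φ11] = [F, T, T]
r5 m[Q→φ5] = [T, T, T]
r5 m[E→φ4] = [T, F, T]
r5 m[E→φ6] = [T, T, T]
r5 m[E→φ8] = [T, F, T]
r5 m[C→φ6] = [T, T, T]
fixed point reached at round 5
b[J] = ⊗ incoming = [F, T, T]

b[J] = [F, T, T]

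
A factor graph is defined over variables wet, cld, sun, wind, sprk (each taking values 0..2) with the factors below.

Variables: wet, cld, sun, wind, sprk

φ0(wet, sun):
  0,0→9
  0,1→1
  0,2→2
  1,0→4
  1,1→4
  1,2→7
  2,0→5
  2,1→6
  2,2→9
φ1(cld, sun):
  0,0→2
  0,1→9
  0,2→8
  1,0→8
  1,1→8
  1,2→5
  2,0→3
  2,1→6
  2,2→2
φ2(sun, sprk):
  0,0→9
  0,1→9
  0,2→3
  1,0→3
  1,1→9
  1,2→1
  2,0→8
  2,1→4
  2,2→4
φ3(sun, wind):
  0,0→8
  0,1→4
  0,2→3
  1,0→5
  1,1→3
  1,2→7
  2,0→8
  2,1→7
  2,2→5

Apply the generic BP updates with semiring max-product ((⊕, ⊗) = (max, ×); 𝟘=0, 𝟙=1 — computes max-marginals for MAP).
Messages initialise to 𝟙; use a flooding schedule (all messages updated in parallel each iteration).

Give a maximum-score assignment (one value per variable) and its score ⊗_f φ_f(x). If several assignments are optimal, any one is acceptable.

init: all messages = 𝟙 over 3 values
r1 m[φ0→wet] = [9, 7, 9]
r1 m[φ0→sun] = [9, 6, 9]
r1 m[φ1→cld] = [9, 8, 6]
r1 m[φ1→sun] = [8, 9, 8]
r1 m[φ2→sun] = [9, 9, 8]
r1 m[φ2→sprk] = [9, 9, 4]
r1 m[φ3→sun] = [8, 7, 8]
r1 m[φ3→wind] = [8, 7, 7]
r1 m[wet→φ0] = [1, 1, 1]
r1 m[cld→φ1] = [1, 1, 1]
r1 m[sun→φ0] = [1, 1, 1]
r1 m[sun→φ1] = [1, 1, 1]
r1 m[sun→φ2] = [1, 1, 1]
r1 m[sun→φ3] = [1, 1, 1]
r1 m[wind→φ3] = [1, 1, 1]
r1 m[sprk→φ2] = [1, 1, 1]
r2 m[φ0→wet] = [9, 7, 9]
r2 m[φ0→sun] = [9, 6, 9]
r2 m[φ1→cld] = [9, 8, 6]
r2 m[φ1→sun] = [8, 9, 8]
r2 m[φ2→sun] = [9, 9, 8]
r2 m[φ2→sprk] = [9, 9, 4]
r2 m[φ3→sun] = [8, 7, 8]
r2 m[φ3→wind] = [8, 7, 7]
r2 m[wet→φ0] = [1, 1, 1]
r2 m[cld→φ1] = [1, 1, 1]
r2 m[sun→φ0] = [576, 567, 512]
r2 m[sun→φ1] = [648, 378, 576]
r2 m[sun→φ2] = [576, 378, 576]
r2 m[sun→φ3] = [648, 486, 576]
r2 m[wind→φ3] = [1, 1, 1]
r2 m[sprk→φ2] = [1, 1, 1]
r3 m[φ0→wet] = [5184, 3584, 4608]
r3 m[φ0→sun] = [9, 6, 9]
r3 m[φ1→cld] = [4608, 5184, 2268]
r3 m[φ1→sun] = [8, 9, 8]
r3 m[φ2→sun] = [9, 9, 8]
r3 m[φ2→sprk] = [5184, 5184, 2304]
r3 m[φ3→sun] = [8, 7, 8]
r3 m[φ3→wind] = [5184, 4032, 3402]
r3 m[wet→φ0] = [1, 1, 1]
r3 m[cld→φ1] = [1, 1, 1]
r3 m[sun→φ0] = [576, 567, 512]
r3 m[sun→φ1] = [648, 378, 576]
r3 m[sun→φ2] = [576, 378, 576]
r3 m[sun→φ3] = [648, 486, 576]
r3 m[wind→φ3] = [1, 1, 1]
r3 m[sprk→φ2] = [1, 1, 1]
r4 m[φ0→wet] = [5184, 3584, 4608]
r4 m[φ0→sun] = [9, 6, 9]
r4 m[φ1→cld] = [4608, 5184, 2268]
r4 m[φ1→sun] = [8, 9, 8]
r4 m[φ2→sun] = [9, 9, 8]
r4 m[φ2→sprk] = [5184, 5184, 2304]
r4 m[φ3→sun] = [8, 7, 8]
r4 m[φ3→wind] = [5184, 4032, 3402]
r4 m[wet→φ0] = [1, 1, 1]
r4 m[cld→φ1] = [1, 1, 1]
r4 m[sun→φ0] = [576, 567, 512]
r4 m[sun→φ1] = [648, 378, 576]
r4 m[sun→φ2] = [576, 378, 576]
r4 m[sun→φ3] = [648, 486, 576]
r4 m[wind→φ3] = [1, 1, 1]
r4 m[sprk→φ2] = [1, 1, 1]
fixed point reached at round 4
traceback from wet: (wet=0, cld=1, sun=0, wind=0, sprk=0), score=5184

assignment: (wet=0, cld=1, sun=0, wind=0, sprk=0); score = 5184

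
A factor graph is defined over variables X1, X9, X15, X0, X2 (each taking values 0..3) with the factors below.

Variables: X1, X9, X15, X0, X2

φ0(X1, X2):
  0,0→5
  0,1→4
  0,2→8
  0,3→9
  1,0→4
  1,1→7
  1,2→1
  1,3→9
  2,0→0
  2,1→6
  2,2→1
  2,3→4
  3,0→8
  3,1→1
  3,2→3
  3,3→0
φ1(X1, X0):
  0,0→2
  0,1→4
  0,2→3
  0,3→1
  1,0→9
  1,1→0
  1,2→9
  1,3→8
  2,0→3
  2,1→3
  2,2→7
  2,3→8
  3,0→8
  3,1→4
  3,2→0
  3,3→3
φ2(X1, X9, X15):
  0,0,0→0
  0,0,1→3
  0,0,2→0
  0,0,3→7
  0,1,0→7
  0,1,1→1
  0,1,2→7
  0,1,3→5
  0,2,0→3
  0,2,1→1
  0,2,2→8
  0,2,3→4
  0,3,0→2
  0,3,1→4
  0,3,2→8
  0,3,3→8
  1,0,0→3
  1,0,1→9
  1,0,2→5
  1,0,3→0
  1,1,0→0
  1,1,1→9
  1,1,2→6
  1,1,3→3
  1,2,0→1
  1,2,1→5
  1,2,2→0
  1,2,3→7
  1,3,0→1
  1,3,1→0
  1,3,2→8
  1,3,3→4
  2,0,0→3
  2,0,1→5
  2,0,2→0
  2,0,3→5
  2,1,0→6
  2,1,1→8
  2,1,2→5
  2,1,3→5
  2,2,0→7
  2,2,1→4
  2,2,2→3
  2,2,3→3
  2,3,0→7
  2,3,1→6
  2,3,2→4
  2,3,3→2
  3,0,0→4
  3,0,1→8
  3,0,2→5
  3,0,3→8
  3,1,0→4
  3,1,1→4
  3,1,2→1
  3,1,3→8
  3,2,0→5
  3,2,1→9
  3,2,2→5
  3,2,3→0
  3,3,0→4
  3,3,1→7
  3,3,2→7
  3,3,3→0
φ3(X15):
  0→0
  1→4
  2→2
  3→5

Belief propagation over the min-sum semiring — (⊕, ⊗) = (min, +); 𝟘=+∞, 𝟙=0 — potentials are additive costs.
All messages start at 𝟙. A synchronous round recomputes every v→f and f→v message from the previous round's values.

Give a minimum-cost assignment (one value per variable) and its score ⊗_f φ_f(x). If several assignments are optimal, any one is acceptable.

assignment: (X1=1, X9=1, X15=0, X0=1, X2=2); score = 1

init: all messages = 𝟙 over 4 values
r1 m[φ0→X1] = [4, 1, 0, 0]
r1 m[φ0→X2] = [0, 1, 1, 0]
r1 m[φ1→X1] = [1, 0, 3, 0]
r1 m[φ1→X0] = [2, 0, 0, 1]
r1 m[φ2→X1] = [0, 0, 0, 0]
r1 m[φ2→X9] = [0, 0, 0, 0]
r1 m[φ2→X15] = [0, 0, 0, 0]
r1 m[φ3→X15] = [0, 4, 2, 5]
r1 m[X1→φ0] = [0, 0, 0, 0]
r1 m[X1→φ1] = [0, 0, 0, 0]
r1 m[X1→φ2] = [0, 0, 0, 0]
r1 m[X9→φ2] = [0, 0, 0, 0]
r1 m[X15→φ2] = [0, 0, 0, 0]
r1 m[X15→φ3] = [0, 0, 0, 0]
r1 m[X0→φ1] = [0, 0, 0, 0]
r1 m[X2→φ0] = [0, 0, 0, 0]
r2 m[φ0→X1] = [4, 1, 0, 0]
r2 m[φ0→X2] = [0, 1, 1, 0]
r2 m[φ1→X1] = [1, 0, 3, 0]
r2 m[φ1→X0] = [2, 0, 0, 1]
r2 m[φ2→X1] = [0, 0, 0, 0]
r2 m[φ2→X9] = [0, 0, 0, 0]
r2 m[φ2→X15] = [0, 0, 0, 0]
r2 m[φ3→X15] = [0, 4, 2, 5]
r2 m[X1→φ0] = [1, 0, 3, 0]
r2 m[X1→φ1] = [4, 1, 0, 0]
r2 m[X1→φ2] = [5, 1, 3, 0]
r2 m[X9→φ2] = [0, 0, 0, 0]
r2 m[X15→φ2] = [0, 4, 2, 5]
r2 m[X15→φ3] = [0, 0, 0, 0]
r2 m[X0→φ1] = [0, 0, 0, 0]
r2 m[X2→φ0] = [0, 0, 0, 0]
r3 m[φ0→X1] = [4, 1, 0, 0]
r3 m[φ0→X2] = [3, 1, 1, 0]
r3 m[φ1→X1] = [1, 0, 3, 0]
r3 m[φ1→X0] = [3, 1, 0, 3]
r3 m[φ2→X1] = [0, 0, 2, 3]
r3 m[φ2→X9] = [4, 1, 2, 2]
r3 m[φ2→X15] = [1, 1, 1, 0]
r3 m[φ3→X15] = [0, 4, 2, 5]
r3 m[X1→φ0] = [1, 0, 3, 0]
r3 m[X1→φ1] = [4, 1, 0, 0]
r3 m[X1→φ2] = [5, 1, 3, 0]
r3 m[X9→φ2] = [0, 0, 0, 0]
r3 m[X15→φ2] = [0, 4, 2, 5]
r3 m[X15→φ3] = [0, 0, 0, 0]
r3 m[X0→φ1] = [0, 0, 0, 0]
r3 m[X2→φ0] = [0, 0, 0, 0]
r4 m[φ0→X1] = [4, 1, 0, 0]
r4 m[φ0→X2] = [3, 1, 1, 0]
r4 m[φ1→X1] = [1, 0, 3, 0]
r4 m[φ1→X0] = [3, 1, 0, 3]
r4 m[φ2→X1] = [0, 0, 2, 3]
r4 m[φ2→X9] = [4, 1, 2, 2]
r4 m[φ2→X15] = [1, 1, 1, 0]
r4 m[φ3→X15] = [0, 4, 2, 5]
r4 m[X1→φ0] = [1, 0, 5, 3]
r4 m[X1→φ1] = [4, 1, 2, 3]
r4 m[X1→φ2] = [5, 1, 3, 0]
r4 m[X9→φ2] = [0, 0, 0, 0]
r4 m[X15→φ2] = [0, 4, 2, 5]
r4 m[X15→φ3] = [1, 1, 1, 0]
r4 m[X0→φ1] = [0, 0, 0, 0]
r4 m[X2→φ0] = [0, 0, 0, 0]
r5 m[φ0→X1] = [4, 1, 0, 0]
r5 m[φ0→X2] = [4, 4, 1, 3]
r5 m[φ1→X1] = [1, 0, 3, 0]
r5 m[φ1→X0] = [5, 1, 3, 5]
r5 m[φ2→X1] = [0, 0, 2, 3]
r5 m[φ2→X9] = [4, 1, 2, 2]
r5 m[φ2→X15] = [1, 1, 1, 0]
r5 m[φ3→X15] = [0, 4, 2, 5]
r5 m[X1→φ0] = [1, 0, 5, 3]
r5 m[X1→φ1] = [4, 1, 2, 3]
r5 m[X1→φ2] = [5, 1, 3, 0]
r5 m[X9→φ2] = [0, 0, 0, 0]
r5 m[X15→φ2] = [0, 4, 2, 5]
r5 m[X15→φ3] = [1, 1, 1, 0]
r5 m[X0→φ1] = [0, 0, 0, 0]
r5 m[X2→φ0] = [0, 0, 0, 0]
r6 m[φ0→X1] = [4, 1, 0, 0]
r6 m[φ0→X2] = [4, 4, 1, 3]
r6 m[φ1→X1] = [1, 0, 3, 0]
r6 m[φ1→X0] = [5, 1, 3, 5]
r6 m[φ2→X1] = [0, 0, 2, 3]
r6 m[φ2→X9] = [4, 1, 2, 2]
r6 m[φ2→X15] = [1, 1, 1, 0]
r6 m[φ3→X15] = [0, 4, 2, 5]
r6 m[X1→φ0] = [1, 0, 5, 3]
r6 m[X1→φ1] = [4, 1, 2, 3]
r6 m[X1→φ2] = [5, 1, 3, 0]
r6 m[X9→φ2] = [0, 0, 0, 0]
r6 m[X15→φ2] = [0, 4, 2, 5]
r6 m[X15→φ3] = [1, 1, 1, 0]
r6 m[X0→φ1] = [0, 0, 0, 0]
r6 m[X2→φ0] = [0, 0, 0, 0]
fixed point reached at round 6
traceback from X1: (X1=1, X9=1, X15=0, X0=1, X2=2), score=1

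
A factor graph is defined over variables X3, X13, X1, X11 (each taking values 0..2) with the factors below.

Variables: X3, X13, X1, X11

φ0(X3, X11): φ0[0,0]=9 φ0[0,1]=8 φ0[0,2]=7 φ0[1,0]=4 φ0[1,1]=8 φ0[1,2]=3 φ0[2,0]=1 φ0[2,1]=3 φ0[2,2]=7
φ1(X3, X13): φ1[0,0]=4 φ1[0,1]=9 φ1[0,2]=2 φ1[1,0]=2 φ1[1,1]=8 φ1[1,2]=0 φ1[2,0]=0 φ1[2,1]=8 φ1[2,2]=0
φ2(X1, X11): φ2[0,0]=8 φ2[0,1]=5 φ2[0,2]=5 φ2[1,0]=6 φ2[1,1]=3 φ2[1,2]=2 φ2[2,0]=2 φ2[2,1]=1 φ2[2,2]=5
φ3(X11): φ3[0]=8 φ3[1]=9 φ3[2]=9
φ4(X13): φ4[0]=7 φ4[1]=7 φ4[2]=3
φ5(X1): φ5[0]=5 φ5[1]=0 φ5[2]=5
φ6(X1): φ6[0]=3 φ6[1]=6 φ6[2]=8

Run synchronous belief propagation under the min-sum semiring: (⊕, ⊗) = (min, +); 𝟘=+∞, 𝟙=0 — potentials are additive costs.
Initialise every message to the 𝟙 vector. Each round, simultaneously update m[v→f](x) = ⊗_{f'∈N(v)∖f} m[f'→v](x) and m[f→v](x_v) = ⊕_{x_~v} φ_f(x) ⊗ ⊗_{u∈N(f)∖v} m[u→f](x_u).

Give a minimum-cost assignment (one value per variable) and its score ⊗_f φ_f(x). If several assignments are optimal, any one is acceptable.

assignment: (X3=1, X13=2, X1=1, X11=2); score = 23

init: all messages = 𝟙 over 3 values
r1 m[φ0→X3] = [7, 3, 1]
r1 m[φ0→X11] = [1, 3, 3]
r1 m[φ1→X3] = [2, 0, 0]
r1 m[φ1→X13] = [0, 8, 0]
r1 m[φ2→X1] = [5, 2, 1]
r1 m[φ2→X11] = [2, 1, 2]
r1 m[φ3→X11] = [8, 9, 9]
r1 m[φ4→X13] = [7, 7, 3]
r1 m[φ5→X1] = [5, 0, 5]
r1 m[φ6→X1] = [3, 6, 8]
r1 m[X3→φ0] = [0, 0, 0]
r1 m[X3→φ1] = [0, 0, 0]
r1 m[X13→φ1] = [0, 0, 0]
r1 m[X13→φ4] = [0, 0, 0]
r1 m[X1→φ2] = [0, 0, 0]
r1 m[X1→φ5] = [0, 0, 0]
r1 m[X1→φ6] = [0, 0, 0]
r1 m[X11→φ0] = [0, 0, 0]
r1 m[X11→φ2] = [0, 0, 0]
r1 m[X11→φ3] = [0, 0, 0]
r2 m[φ0→X3] = [7, 3, 1]
r2 m[φ0→X11] = [1, 3, 3]
r2 m[φ1→X3] = [2, 0, 0]
r2 m[φ1→X13] = [0, 8, 0]
r2 m[φ2→X1] = [5, 2, 1]
r2 m[φ2→X11] = [2, 1, 2]
r2 m[φ3→X11] = [8, 9, 9]
r2 m[φ4→X13] = [7, 7, 3]
r2 m[φ5→X1] = [5, 0, 5]
r2 m[φ6→X1] = [3, 6, 8]
r2 m[X3→φ0] = [2, 0, 0]
r2 m[X3→φ1] = [7, 3, 1]
r2 m[X13→φ1] = [7, 7, 3]
r2 m[X13→φ4] = [0, 8, 0]
r2 m[X1→φ2] = [8, 6, 13]
r2 m[X1→φ5] = [8, 8, 9]
r2 m[X1→φ6] = [10, 2, 6]
r2 m[X11→φ0] = [10, 10, 11]
r2 m[X11→φ2] = [9, 12, 12]
r2 m[X11→φ3] = [3, 4, 5]
r3 m[φ0→X3] = [18, 14, 11]
r3 m[φ0→X11] = [1, 3, 3]
r3 m[φ1→X3] = [5, 3, 3]
r3 m[φ1→X13] = [1, 9, 1]
r3 m[φ2→X1] = [17, 14, 11]
r3 m[φ2→X11] = [12, 9, 8]
r3 m[φ3→X11] = [8, 9, 9]
r3 m[φ4→X13] = [7, 7, 3]
r3 m[φ5→X1] = [5, 0, 5]
r3 m[φ6→X1] = [3, 6, 8]
r3 m[X3→φ0] = [2, 0, 0]
r3 m[X3→φ1] = [7, 3, 1]
r3 m[X13→φ1] = [7, 7, 3]
r3 m[X13→φ4] = [0, 8, 0]
r3 m[X1→φ2] = [8, 6, 13]
r3 m[X1→φ5] = [8, 8, 9]
r3 m[X1→φ6] = [10, 2, 6]
r3 m[X11→φ0] = [10, 10, 11]
r3 m[X11→φ2] = [9, 12, 12]
r3 m[X11→φ3] = [3, 4, 5]
r4 m[φ0→X3] = [18, 14, 11]
r4 m[φ0→X11] = [1, 3, 3]
r4 m[φ1→X3] = [5, 3, 3]
r4 m[φ1→X13] = [1, 9, 1]
r4 m[φ2→X1] = [17, 14, 11]
r4 m[φ2→X11] = [12, 9, 8]
r4 m[φ3→X11] = [8, 9, 9]
r4 m[φ4→X13] = [7, 7, 3]
r4 m[φ5→X1] = [5, 0, 5]
r4 m[φ6→X1] = [3, 6, 8]
r4 m[X3→φ0] = [5, 3, 3]
r4 m[X3→φ1] = [18, 14, 11]
r4 m[X13→φ1] = [7, 7, 3]
r4 m[X13→φ4] = [1, 9, 1]
r4 m[X1→φ2] = [8, 6, 13]
r4 m[X1→φ5] = [20, 20, 19]
r4 m[X1→φ6] = [22, 14, 16]
r4 m[X11→φ0] = [20, 18, 17]
r4 m[X11→φ2] = [9, 12, 12]
r4 m[X11→φ3] = [13, 12, 11]
r5 m[φ0→X3] = [24, 20, 21]
r5 m[φ0→X11] = [4, 6, 6]
r5 m[φ1→X3] = [5, 3, 3]
r5 m[φ1→X13] = [11, 19, 11]
r5 m[φ2→X1] = [17, 14, 11]
r5 m[φ2→X11] = [12, 9, 8]
r5 m[φ3→X11] = [8, 9, 9]
r5 m[φ4→X13] = [7, 7, 3]
r5 m[φ5→X1] = [5, 0, 5]
r5 m[φ6→X1] = [3, 6, 8]
r5 m[X3→φ0] = [5, 3, 3]
r5 m[X3→φ1] = [18, 14, 11]
r5 m[X13→φ1] = [7, 7, 3]
r5 m[X13→φ4] = [1, 9, 1]
r5 m[X1→φ2] = [8, 6, 13]
r5 m[X1→φ5] = [20, 20, 19]
r5 m[X1→φ6] = [22, 14, 16]
r5 m[X11→φ0] = [20, 18, 17]
r5 m[X11→φ2] = [9, 12, 12]
r5 m[X11→φ3] = [13, 12, 11]
r6 m[φ0→X3] = [24, 20, 21]
r6 m[φ0→X11] = [4, 6, 6]
r6 m[φ1→X3] = [5, 3, 3]
r6 m[φ1→X13] = [11, 19, 11]
r6 m[φ2→X1] = [17, 14, 11]
r6 m[φ2→X11] = [12, 9, 8]
r6 m[φ3→X11] = [8, 9, 9]
r6 m[φ4→X13] = [7, 7, 3]
r6 m[φ5→X1] = [5, 0, 5]
r6 m[φ6→X1] = [3, 6, 8]
r6 m[X3→φ0] = [5, 3, 3]
r6 m[X3→φ1] = [24, 20, 21]
r6 m[X13→φ1] = [7, 7, 3]
r6 m[X13→φ4] = [11, 19, 11]
r6 m[X1→φ2] = [8, 6, 13]
r6 m[X1→φ5] = [20, 20, 19]
r6 m[X1→φ6] = [22, 14, 16]
r6 m[X11→φ0] = [20, 18, 17]
r6 m[X11→φ2] = [12, 15, 15]
r6 m[X11→φ3] = [16, 15, 14]
r7 m[φ0→X3] = [24, 20, 21]
r7 m[φ0→X11] = [4, 6, 6]
r7 m[φ1→X3] = [5, 3, 3]
r7 m[φ1→X13] = [21, 28, 20]
r7 m[φ2→X1] = [20, 17, 14]
r7 m[φ2→X11] = [12, 9, 8]
r7 m[φ3→X11] = [8, 9, 9]
r7 m[φ4→X13] = [7, 7, 3]
r7 m[φ5→X1] = [5, 0, 5]
r7 m[φ6→X1] = [3, 6, 8]
r7 m[X3→φ0] = [5, 3, 3]
r7 m[X3→φ1] = [24, 20, 21]
r7 m[X13→φ1] = [7, 7, 3]
r7 m[X13→φ4] = [11, 19, 11]
r7 m[X1→φ2] = [8, 6, 13]
r7 m[X1→φ5] = [20, 20, 19]
r7 m[X1→φ6] = [22, 14, 16]
r7 m[X11→φ0] = [20, 18, 17]
r7 m[X11→φ2] = [12, 15, 15]
r7 m[X11→φ3] = [16, 15, 14]
r8 m[φ0→X3] = [24, 20, 21]
r8 m[φ0→X11] = [4, 6, 6]
r8 m[φ1→X3] = [5, 3, 3]
r8 m[φ1→X13] = [21, 28, 20]
r8 m[φ2→X1] = [20, 17, 14]
r8 m[φ2→X11] = [12, 9, 8]
r8 m[φ3→X11] = [8, 9, 9]
r8 m[φ4→X13] = [7, 7, 3]
r8 m[φ5→X1] = [5, 0, 5]
r8 m[φ6→X1] = [3, 6, 8]
r8 m[X3→φ0] = [5, 3, 3]
r8 m[X3→φ1] = [24, 20, 21]
r8 m[X13→φ1] = [7, 7, 3]
r8 m[X13→φ4] = [21, 28, 20]
r8 m[X1→φ2] = [8, 6, 13]
r8 m[X1→φ5] = [23, 23, 22]
r8 m[X1→φ6] = [25, 17, 19]
r8 m[X11→φ0] = [20, 18, 17]
r8 m[X11→φ2] = [12, 15, 15]
r8 m[X11→φ3] = [16, 15, 14]
r9 m[φ0→X3] = [24, 20, 21]
r9 m[φ0→X11] = [4, 6, 6]
r9 m[φ1→X3] = [5, 3, 3]
r9 m[φ1→X13] = [21, 28, 20]
r9 m[φ2→X1] = [20, 17, 14]
r9 m[φ2→X11] = [12, 9, 8]
r9 m[φ3→X11] = [8, 9, 9]
r9 m[φ4→X13] = [7, 7, 3]
r9 m[φ5→X1] = [5, 0, 5]
r9 m[φ6→X1] = [3, 6, 8]
r9 m[X3→φ0] = [5, 3, 3]
r9 m[X3→φ1] = [24, 20, 21]
r9 m[X13→φ1] = [7, 7, 3]
r9 m[X13→φ4] = [21, 28, 20]
r9 m[X1→φ2] = [8, 6, 13]
r9 m[X1→φ5] = [23, 23, 22]
r9 m[X1→φ6] = [25, 17, 19]
r9 m[X11→φ0] = [20, 18, 17]
r9 m[X11→φ2] = [12, 15, 15]
r9 m[X11→φ3] = [16, 15, 14]
fixed point reached at round 9
traceback from X3: (X3=1, X13=2, X1=1, X11=2), score=23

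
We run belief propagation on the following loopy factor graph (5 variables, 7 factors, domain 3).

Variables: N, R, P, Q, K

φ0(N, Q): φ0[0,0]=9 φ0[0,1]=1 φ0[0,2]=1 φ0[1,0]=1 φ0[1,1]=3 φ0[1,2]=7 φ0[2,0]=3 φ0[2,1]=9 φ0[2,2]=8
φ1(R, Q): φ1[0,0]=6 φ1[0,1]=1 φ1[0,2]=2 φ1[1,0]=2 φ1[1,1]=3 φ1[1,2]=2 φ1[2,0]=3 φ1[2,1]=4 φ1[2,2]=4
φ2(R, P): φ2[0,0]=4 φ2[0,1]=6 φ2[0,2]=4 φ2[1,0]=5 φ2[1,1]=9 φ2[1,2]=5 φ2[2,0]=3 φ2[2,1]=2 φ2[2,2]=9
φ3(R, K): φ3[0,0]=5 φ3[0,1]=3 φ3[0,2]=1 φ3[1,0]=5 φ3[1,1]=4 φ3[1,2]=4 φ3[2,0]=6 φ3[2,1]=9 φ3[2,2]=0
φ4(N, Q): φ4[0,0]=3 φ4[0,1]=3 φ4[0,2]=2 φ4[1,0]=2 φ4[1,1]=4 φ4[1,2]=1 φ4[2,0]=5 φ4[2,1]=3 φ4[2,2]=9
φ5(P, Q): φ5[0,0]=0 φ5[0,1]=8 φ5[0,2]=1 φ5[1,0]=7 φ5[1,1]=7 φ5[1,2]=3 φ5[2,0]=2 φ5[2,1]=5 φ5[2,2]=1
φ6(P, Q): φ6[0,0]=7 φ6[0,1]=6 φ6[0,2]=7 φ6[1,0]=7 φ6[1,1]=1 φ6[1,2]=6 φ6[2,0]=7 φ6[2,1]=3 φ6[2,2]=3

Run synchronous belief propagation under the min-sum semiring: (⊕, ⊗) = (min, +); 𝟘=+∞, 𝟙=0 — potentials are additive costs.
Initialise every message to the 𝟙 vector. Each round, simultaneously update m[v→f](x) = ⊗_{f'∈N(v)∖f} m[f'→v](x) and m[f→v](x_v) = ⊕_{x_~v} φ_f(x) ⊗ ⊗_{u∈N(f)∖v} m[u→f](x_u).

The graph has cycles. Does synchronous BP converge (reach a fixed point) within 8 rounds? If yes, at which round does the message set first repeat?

init: all messages = 𝟙 over 3 values
r1 m[φ0→N] = [1, 1, 3]
r1 m[φ0→Q] = [1, 1, 1]
r1 m[φ1→R] = [1, 2, 3]
r1 m[φ1→Q] = [2, 1, 2]
r1 m[φ2→R] = [4, 5, 2]
r1 m[φ2→P] = [3, 2, 4]
r1 m[φ3→R] = [1, 4, 0]
r1 m[φ3→K] = [5, 3, 0]
r1 m[φ4→N] = [2, 1, 3]
r1 m[φ4→Q] = [2, 3, 1]
r1 m[φ5→P] = [0, 3, 1]
r1 m[φ5→Q] = [0, 5, 1]
r1 m[φ6→P] = [6, 1, 3]
r1 m[φ6→Q] = [7, 1, 3]
r1 m[N→φ0] = [0, 0, 0]
r1 m[N→φ4] = [0, 0, 0]
r1 m[R→φ1] = [0, 0, 0]
r1 m[R→φ2] = [0, 0, 0]
r1 m[R→φ3] = [0, 0, 0]
r1 m[P→φ2] = [0, 0, 0]
r1 m[P→φ5] = [0, 0, 0]
r1 m[P→φ6] = [0, 0, 0]
r1 m[Q→φ0] = [0, 0, 0]
r1 m[Q→φ1] = [0, 0, 0]
r1 m[Q→φ4] = [0, 0, 0]
r1 m[Q→φ5] = [0, 0, 0]
r1 m[Q→φ6] = [0, 0, 0]
r1 m[K→φ3] = [0, 0, 0]
r2 m[φ0→N] = [1, 1, 3]
r2 m[φ0→Q] = [1, 1, 1]
r2 m[φ1→R] = [1, 2, 3]
r2 m[φ1→Q] = [2, 1, 2]
r2 m[φ2→R] = [4, 5, 2]
r2 m[φ2→P] = [3, 2, 4]
r2 m[φ3→R] = [1, 4, 0]
r2 m[φ3→K] = [5, 3, 0]
r2 m[φ4→N] = [2, 1, 3]
r2 m[φ4→Q] = [2, 3, 1]
r2 m[φ5→P] = [0, 3, 1]
r2 m[φ5→Q] = [0, 5, 1]
r2 m[φ6→P] = [6, 1, 3]
r2 m[φ6→Q] = [7, 1, 3]
r2 m[N→φ0] = [2, 1, 3]
r2 m[N→φ4] = [1, 1, 3]
r2 m[R→φ1] = [5, 9, 2]
r2 m[R→φ2] = [2, 6, 3]
r2 m[R→φ3] = [5, 7, 5]
r2 m[P→φ2] = [6, 4, 4]
r2 m[P→φ5] = [9, 3, 7]
r2 m[P→φ6] = [3, 5, 5]
r2 m[Q→φ0] = [11, 10, 7]
r2 m[Q→φ1] = [10, 10, 6]
r2 m[Q→φ4] = [10, 8, 7]
r2 m[Q→φ5] = [12, 6, 7]
r2 m[Q→φ6] = [5, 10, 5]
r2 m[K→φ3] = [0, 0, 0]
r3 m[φ0→N] = [8, 12, 14]
r3 m[φ0→Q] = [2, 3, 3]
r3 m[φ1→R] = [8, 8, 10]
r3 m[φ1→Q] = [5, 6, 6]
r3 m[φ2→R] = [8, 9, 6]
r3 m[φ2→P] = [6, 5, 6]
r3 m[φ3→R] = [1, 4, 0]
r3 m[φ3→K] = [10, 8, 5]
r3 m[φ4→N] = [9, 8, 11]
r3 m[φ4→Q] = [3, 4, 2]
r3 m[φ5→P] = [8, 10, 8]
r3 m[φ5→Q] = [9, 10, 6]
r3 m[φ6→P] = [12, 11, 8]
r3 m[φ6→Q] = [10, 6, 8]
r3 m[N→φ0] = [2, 1, 3]
r3 m[N→φ4] = [1, 1, 3]
r3 m[R→φ1] = [5, 9, 2]
r3 m[R→φ2] = [2, 6, 3]
r3 m[R→φ3] = [5, 7, 5]
r3 m[P→φ2] = [6, 4, 4]
r3 m[P→φ5] = [9, 3, 7]
r3 m[P→φ6] = [3, 5, 5]
r3 m[Q→φ0] = [11, 10, 7]
r3 m[Q→φ1] = [10, 10, 6]
r3 m[Q→φ4] = [10, 8, 7]
r3 m[Q→φ5] = [12, 6, 7]
r3 m[Q→φ6] = [5, 10, 5]
r3 m[K→φ3] = [0, 0, 0]
r4 m[φ0→N] = [8, 12, 14]
r4 m[φ0→Q] = [2, 3, 3]
r4 m[φ1→R] = [8, 8, 10]
r4 m[φ1→Q] = [5, 6, 6]
r4 m[φ2→R] = [8, 9, 6]
r4 m[φ2→P] = [6, 5, 6]
r4 m[φ3→R] = [1, 4, 0]
r4 m[φ3→K] = [10, 8, 5]
r4 m[φ4→N] = [9, 8, 11]
r4 m[φ4→Q] = [3, 4, 2]
r4 m[φ5→P] = [8, 10, 8]
r4 m[φ5→Q] = [9, 10, 6]
r4 m[φ6→P] = [12, 11, 8]
r4 m[φ6→Q] = [10, 6, 8]
r4 m[N→φ0] = [9, 8, 11]
r4 m[N→φ4] = [8, 12, 14]
r4 m[R→φ1] = [9, 13, 6]
r4 m[R→φ2] = [9, 12, 10]
r4 m[R→φ3] = [16, 17, 16]
r4 m[P→φ2] = [20, 21, 16]
r4 m[P→φ5] = [18, 16, 14]
r4 m[P→φ6] = [14, 15, 14]
r4 m[Q→φ0] = [27, 26, 22]
r4 m[Q→φ1] = [24, 23, 19]
r4 m[Q→φ4] = [26, 25, 23]
r4 m[Q→φ5] = [20, 19, 19]
r4 m[Q→φ6] = [19, 23, 17]
r4 m[K→φ3] = [0, 0, 0]
r5 m[φ0→N] = [23, 28, 30]
r5 m[φ0→Q] = [9, 10, 10]
r5 m[φ1→R] = [21, 21, 23]
r5 m[φ1→Q] = [9, 10, 10]
r5 m[φ2→R] = [20, 21, 23]
r5 m[φ2→P] = [13, 12, 13]
r5 m[φ3→R] = [1, 4, 0]
r5 m[φ3→K] = [21, 19, 16]
r5 m[φ4→N] = [25, 24, 28]
r5 m[φ4→Q] = [11, 11, 10]
r5 m[φ5→P] = [20, 22, 20]
r5 m[φ5→Q] = [16, 19, 15]
r5 m[φ6→P] = [24, 23, 20]
r5 m[φ6→Q] = [21, 16, 17]
r5 m[N→φ0] = [9, 8, 11]
r5 m[N→φ4] = [8, 12, 14]
r5 m[R→φ1] = [9, 13, 6]
r5 m[R→φ2] = [9, 12, 10]
r5 m[R→φ3] = [16, 17, 16]
r5 m[P→φ2] = [20, 21, 16]
r5 m[P→φ5] = [18, 16, 14]
r5 m[P→φ6] = [14, 15, 14]
r5 m[Q→φ0] = [27, 26, 22]
r5 m[Q→φ1] = [24, 23, 19]
r5 m[Q→φ4] = [26, 25, 23]
r5 m[Q→φ5] = [20, 19, 19]
r5 m[Q→φ6] = [19, 23, 17]
r5 m[K→φ3] = [0, 0, 0]
r6 m[φ0→N] = [23, 28, 30]
r6 m[φ0→Q] = [9, 10, 10]
r6 m[φ1→R] = [21, 21, 23]
r6 m[φ1→Q] = [9, 10, 10]
r6 m[φ2→R] = [20, 21, 23]
r6 m[φ2→P] = [13, 12, 13]
r6 m[φ3→R] = [1, 4, 0]
r6 m[φ3→K] = [21, 19, 16]
r6 m[φ4→N] = [25, 24, 28]
r6 m[φ4→Q] = [11, 11, 10]
r6 m[φ5→P] = [20, 22, 20]
r6 m[φ5→Q] = [16, 19, 15]
r6 m[φ6→P] = [24, 23, 20]
r6 m[φ6→Q] = [21, 16, 17]
r6 m[N→φ0] = [25, 24, 28]
r6 m[N→φ4] = [23, 28, 30]
r6 m[R→φ1] = [21, 25, 23]
r6 m[R→φ2] = [22, 25, 23]
r6 m[R→φ3] = [41, 42, 46]
r6 m[P→φ2] = [44, 45, 40]
r6 m[P→φ5] = [37, 35, 33]
r6 m[P→φ6] = [33, 34, 33]
r6 m[Q→φ0] = [57, 56, 52]
r6 m[Q→φ1] = [57, 56, 52]
r6 m[Q→φ4] = [55, 55, 52]
r6 m[Q→φ5] = [50, 47, 47]
r6 m[Q→φ6] = [45, 50, 45]
r6 m[K→φ3] = [0, 0, 0]
r7 m[φ0→N] = [53, 58, 60]
r7 m[φ0→Q] = [25, 26, 26]
r7 m[φ1→R] = [54, 54, 56]
r7 m[φ1→Q] = [26, 22, 23]
r7 m[φ2→R] = [44, 45, 47]
r7 m[φ2→P] = [26, 25, 26]
r7 m[φ3→R] = [1, 4, 0]
r7 m[φ3→K] = [46, 44, 42]
r7 m[φ4→N] = [54, 53, 58]
r7 m[φ4→Q] = [26, 26, 25]
r7 m[φ5→P] = [48, 50, 48]
r7 m[φ5→Q] = [35, 38, 34]
r7 m[φ6→P] = [52, 51, 48]
r7 m[φ6→Q] = [40, 35, 36]
r7 m[N→φ0] = [25, 24, 28]
r7 m[N→φ4] = [23, 28, 30]
r7 m[R→φ1] = [21, 25, 23]
r7 m[R→φ2] = [22, 25, 23]
r7 m[R→φ3] = [41, 42, 46]
r7 m[P→φ2] = [44, 45, 40]
r7 m[P→φ5] = [37, 35, 33]
r7 m[P→φ6] = [33, 34, 33]
r7 m[Q→φ0] = [57, 56, 52]
r7 m[Q→φ1] = [57, 56, 52]
r7 m[Q→φ4] = [55, 55, 52]
r7 m[Q→φ5] = [50, 47, 47]
r7 m[Q→φ6] = [45, 50, 45]
r7 m[K→φ3] = [0, 0, 0]
r8 m[φ0→N] = [53, 58, 60]
r8 m[φ0→Q] = [25, 26, 26]
r8 m[φ1→R] = [54, 54, 56]
r8 m[φ1→Q] = [26, 22, 23]
r8 m[φ2→R] = [44, 45, 47]
r8 m[φ2→P] = [26, 25, 26]
r8 m[φ3→R] = [1, 4, 0]
r8 m[φ3→K] = [46, 44, 42]
r8 m[φ4→N] = [54, 53, 58]
r8 m[φ4→Q] = [26, 26, 25]
r8 m[φ5→P] = [48, 50, 48]
r8 m[φ5→Q] = [35, 38, 34]
r8 m[φ6→P] = [52, 51, 48]
r8 m[φ6→Q] = [40, 35, 36]
r8 m[N→φ0] = [54, 53, 58]
r8 m[N→φ4] = [53, 58, 60]
r8 m[R→φ1] = [45, 49, 47]
r8 m[R→φ2] = [55, 58, 56]
r8 m[R→φ3] = [98, 99, 103]
r8 m[P→φ2] = [100, 101, 96]
r8 m[P→φ5] = [78, 76, 74]
r8 m[P→φ6] = [74, 75, 74]
r8 m[Q→φ0] = [127, 121, 118]
r8 m[Q→φ1] = [126, 125, 121]
r8 m[Q→φ4] = [126, 121, 119]
r8 m[Q→φ5] = [117, 109, 110]
r8 m[Q→φ6] = [112, 112, 108]
r8 m[K→φ3] = [0, 0, 0]
no fixed point within 8 rounds

NOT CONVERGED within 8 rounds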